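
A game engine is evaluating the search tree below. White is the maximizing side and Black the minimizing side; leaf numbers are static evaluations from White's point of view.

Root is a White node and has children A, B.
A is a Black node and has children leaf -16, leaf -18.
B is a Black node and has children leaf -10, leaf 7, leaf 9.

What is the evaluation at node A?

A (Black): min(-16, -18) = -18

-18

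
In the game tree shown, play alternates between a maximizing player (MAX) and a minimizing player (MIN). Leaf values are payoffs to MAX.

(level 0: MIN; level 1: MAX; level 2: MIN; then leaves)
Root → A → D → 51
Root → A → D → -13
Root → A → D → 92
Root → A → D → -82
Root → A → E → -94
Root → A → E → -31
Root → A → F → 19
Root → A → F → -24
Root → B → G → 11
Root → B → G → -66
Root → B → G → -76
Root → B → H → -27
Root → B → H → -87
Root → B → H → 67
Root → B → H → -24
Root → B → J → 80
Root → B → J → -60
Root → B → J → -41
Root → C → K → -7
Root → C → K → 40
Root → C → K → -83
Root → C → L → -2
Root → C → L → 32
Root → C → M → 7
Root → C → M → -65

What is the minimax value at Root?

D (MIN): min(51, -13, 92, -82) = -82
E (MIN): min(-94, -31) = -94
F (MIN): min(19, -24) = -24
A (MAX): max(-82, -94, -24) = -24
G (MIN): min(11, -66, -76) = -76
H (MIN): min(-27, -87, 67, -24) = -87
J (MIN): min(80, -60, -41) = -60
B (MAX): max(-76, -87, -60) = -60
K (MIN): min(-7, 40, -83) = -83
L (MIN): min(-2, 32) = -2
M (MIN): min(7, -65) = -65
C (MAX): max(-83, -2, -65) = -2
Root (MIN): min(-24, -60, -2) = -60

-60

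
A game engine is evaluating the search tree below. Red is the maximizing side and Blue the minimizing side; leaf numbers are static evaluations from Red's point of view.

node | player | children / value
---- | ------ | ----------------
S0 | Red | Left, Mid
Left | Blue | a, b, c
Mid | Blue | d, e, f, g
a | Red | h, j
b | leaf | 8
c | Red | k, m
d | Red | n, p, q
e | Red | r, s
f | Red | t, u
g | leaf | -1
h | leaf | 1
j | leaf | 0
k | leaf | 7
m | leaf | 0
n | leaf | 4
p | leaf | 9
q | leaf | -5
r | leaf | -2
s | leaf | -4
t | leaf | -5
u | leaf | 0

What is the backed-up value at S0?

a (Red): max(1, 0) = 1
c (Red): max(7, 0) = 7
Left (Blue): min(1, 8, 7) = 1
d (Red): max(4, 9, -5) = 9
e (Red): max(-2, -4) = -2
f (Red): max(-5, 0) = 0
Mid (Blue): min(9, -2, 0, -1) = -2
S0 (Red): max(1, -2) = 1

1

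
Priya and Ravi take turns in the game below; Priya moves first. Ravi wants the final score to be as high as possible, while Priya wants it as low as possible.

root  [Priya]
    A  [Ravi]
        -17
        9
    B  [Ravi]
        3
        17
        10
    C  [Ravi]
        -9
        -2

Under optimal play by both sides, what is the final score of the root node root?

-2

A (Ravi): max(-17, 9) = 9
B (Ravi): max(3, 17, 10) = 17
C (Ravi): max(-9, -2) = -2
root (Priya): min(9, 17, -2) = -2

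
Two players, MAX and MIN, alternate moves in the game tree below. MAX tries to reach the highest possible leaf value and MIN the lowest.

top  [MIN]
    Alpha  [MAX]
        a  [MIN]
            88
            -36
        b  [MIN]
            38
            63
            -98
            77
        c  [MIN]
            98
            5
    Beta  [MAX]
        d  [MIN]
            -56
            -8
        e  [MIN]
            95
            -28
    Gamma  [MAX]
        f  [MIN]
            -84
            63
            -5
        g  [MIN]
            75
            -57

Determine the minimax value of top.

-57

a (MIN): min(88, -36) = -36
b (MIN): min(38, 63, -98, 77) = -98
c (MIN): min(98, 5) = 5
Alpha (MAX): max(-36, -98, 5) = 5
d (MIN): min(-56, -8) = -56
e (MIN): min(95, -28) = -28
Beta (MAX): max(-56, -28) = -28
f (MIN): min(-84, 63, -5) = -84
g (MIN): min(75, -57) = -57
Gamma (MAX): max(-84, -57) = -57
top (MIN): min(5, -28, -57) = -57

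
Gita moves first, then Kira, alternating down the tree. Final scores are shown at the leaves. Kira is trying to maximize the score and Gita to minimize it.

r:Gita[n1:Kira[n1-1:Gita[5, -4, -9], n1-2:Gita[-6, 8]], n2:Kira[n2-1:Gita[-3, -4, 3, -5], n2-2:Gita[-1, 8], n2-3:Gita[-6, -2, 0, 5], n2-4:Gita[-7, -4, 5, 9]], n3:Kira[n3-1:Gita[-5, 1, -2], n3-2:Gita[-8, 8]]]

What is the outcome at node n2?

-1

n2-1 (Gita): min(-3, -4, 3, -5) = -5
n2-2 (Gita): min(-1, 8) = -1
n2-3 (Gita): min(-6, -2, 0, 5) = -6
n2-4 (Gita): min(-7, -4, 5, 9) = -7
n2 (Kira): max(-5, -1, -6, -7) = -1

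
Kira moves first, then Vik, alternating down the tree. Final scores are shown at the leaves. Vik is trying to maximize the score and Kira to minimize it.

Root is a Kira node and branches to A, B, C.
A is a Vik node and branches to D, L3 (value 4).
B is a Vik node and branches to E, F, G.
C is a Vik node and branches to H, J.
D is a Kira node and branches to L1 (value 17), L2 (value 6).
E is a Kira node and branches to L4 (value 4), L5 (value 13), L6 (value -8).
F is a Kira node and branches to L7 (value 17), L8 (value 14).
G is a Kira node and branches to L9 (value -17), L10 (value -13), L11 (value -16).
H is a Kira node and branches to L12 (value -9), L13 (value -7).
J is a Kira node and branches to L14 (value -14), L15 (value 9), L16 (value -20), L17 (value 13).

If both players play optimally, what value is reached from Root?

-9

D (Kira): min(17, 6) = 6
A (Vik): max(6, 4) = 6
E (Kira): min(4, 13, -8) = -8
F (Kira): min(17, 14) = 14
G (Kira): min(-17, -13, -16) = -17
B (Vik): max(-8, 14, -17) = 14
H (Kira): min(-9, -7) = -9
J (Kira): min(-14, 9, -20, 13) = -20
C (Vik): max(-9, -20) = -9
Root (Kira): min(6, 14, -9) = -9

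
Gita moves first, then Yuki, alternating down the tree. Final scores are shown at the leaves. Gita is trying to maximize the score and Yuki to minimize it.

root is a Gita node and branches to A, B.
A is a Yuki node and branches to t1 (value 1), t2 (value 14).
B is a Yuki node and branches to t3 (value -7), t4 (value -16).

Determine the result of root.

1

A (Yuki): min(1, 14) = 1
B (Yuki): min(-7, -16) = -16
root (Gita): max(1, -16) = 1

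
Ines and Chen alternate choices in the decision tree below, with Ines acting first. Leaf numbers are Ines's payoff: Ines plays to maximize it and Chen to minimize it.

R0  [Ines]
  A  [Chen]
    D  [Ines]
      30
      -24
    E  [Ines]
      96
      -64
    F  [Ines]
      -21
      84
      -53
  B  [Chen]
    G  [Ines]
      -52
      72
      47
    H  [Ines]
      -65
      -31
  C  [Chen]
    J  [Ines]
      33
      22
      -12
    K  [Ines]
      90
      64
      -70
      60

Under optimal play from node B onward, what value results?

G (Ines): max(-52, 72, 47) = 72
H (Ines): max(-65, -31) = -31
B (Chen): min(72, -31) = -31

-31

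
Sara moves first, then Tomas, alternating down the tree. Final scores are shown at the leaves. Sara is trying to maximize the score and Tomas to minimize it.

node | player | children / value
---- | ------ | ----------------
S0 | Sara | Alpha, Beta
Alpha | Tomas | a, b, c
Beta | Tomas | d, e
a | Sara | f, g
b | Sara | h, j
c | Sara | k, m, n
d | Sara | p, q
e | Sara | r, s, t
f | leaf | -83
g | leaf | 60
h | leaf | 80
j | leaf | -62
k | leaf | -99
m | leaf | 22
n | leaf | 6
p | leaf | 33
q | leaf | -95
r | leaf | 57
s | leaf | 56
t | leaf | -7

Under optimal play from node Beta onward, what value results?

33

d (Sara): max(33, -95) = 33
e (Sara): max(57, 56, -7) = 57
Beta (Tomas): min(33, 57) = 33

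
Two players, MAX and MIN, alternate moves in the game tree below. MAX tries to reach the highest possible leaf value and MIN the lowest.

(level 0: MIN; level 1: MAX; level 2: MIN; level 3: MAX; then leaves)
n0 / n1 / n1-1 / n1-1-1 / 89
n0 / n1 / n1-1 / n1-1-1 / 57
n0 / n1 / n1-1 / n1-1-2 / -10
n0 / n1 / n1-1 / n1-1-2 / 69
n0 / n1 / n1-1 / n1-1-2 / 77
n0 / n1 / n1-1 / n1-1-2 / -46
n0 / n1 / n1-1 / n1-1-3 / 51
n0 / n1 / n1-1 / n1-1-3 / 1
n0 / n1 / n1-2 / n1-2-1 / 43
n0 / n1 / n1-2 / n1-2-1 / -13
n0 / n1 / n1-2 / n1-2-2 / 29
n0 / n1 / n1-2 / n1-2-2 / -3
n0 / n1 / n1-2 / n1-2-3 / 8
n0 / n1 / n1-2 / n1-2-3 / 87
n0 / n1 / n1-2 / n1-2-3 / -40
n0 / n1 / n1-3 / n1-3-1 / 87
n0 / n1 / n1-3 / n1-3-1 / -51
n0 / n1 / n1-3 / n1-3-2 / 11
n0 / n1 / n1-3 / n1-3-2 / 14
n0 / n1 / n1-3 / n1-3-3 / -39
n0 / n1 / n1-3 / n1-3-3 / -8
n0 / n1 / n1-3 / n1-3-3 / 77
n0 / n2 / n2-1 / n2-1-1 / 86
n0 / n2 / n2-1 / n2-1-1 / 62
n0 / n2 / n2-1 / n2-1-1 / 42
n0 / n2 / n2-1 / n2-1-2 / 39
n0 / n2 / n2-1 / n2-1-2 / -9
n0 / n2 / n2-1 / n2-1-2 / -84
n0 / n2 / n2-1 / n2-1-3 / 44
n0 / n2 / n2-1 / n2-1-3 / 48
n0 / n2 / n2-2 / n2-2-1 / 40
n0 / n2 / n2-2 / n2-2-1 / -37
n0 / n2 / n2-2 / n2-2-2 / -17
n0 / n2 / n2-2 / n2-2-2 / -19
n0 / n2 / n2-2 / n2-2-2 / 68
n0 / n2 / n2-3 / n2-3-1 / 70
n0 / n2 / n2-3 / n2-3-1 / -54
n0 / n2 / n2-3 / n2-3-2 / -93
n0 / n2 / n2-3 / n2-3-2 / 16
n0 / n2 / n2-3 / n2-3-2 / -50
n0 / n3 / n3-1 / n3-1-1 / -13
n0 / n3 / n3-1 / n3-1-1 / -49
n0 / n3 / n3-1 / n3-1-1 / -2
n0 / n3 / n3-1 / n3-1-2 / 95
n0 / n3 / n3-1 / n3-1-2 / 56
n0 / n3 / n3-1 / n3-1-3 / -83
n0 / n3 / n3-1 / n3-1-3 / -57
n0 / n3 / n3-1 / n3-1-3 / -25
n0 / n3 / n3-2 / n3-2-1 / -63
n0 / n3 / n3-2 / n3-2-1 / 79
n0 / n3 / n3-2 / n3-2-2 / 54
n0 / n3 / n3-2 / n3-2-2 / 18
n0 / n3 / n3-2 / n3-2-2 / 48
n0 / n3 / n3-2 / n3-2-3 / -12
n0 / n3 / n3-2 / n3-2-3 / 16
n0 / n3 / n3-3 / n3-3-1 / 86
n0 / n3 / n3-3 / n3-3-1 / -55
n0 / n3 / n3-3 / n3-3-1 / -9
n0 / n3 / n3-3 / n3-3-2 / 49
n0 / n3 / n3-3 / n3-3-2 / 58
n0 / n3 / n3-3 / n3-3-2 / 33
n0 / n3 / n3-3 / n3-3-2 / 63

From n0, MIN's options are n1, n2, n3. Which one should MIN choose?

n2

n1-1-1 (MAX): max(89, 57) = 89
n1-1-2 (MAX): max(-10, 69, 77, -46) = 77
n1-1-3 (MAX): max(51, 1) = 51
n1-1 (MIN): min(89, 77, 51) = 51
n1-2-1 (MAX): max(43, -13) = 43
n1-2-2 (MAX): max(29, -3) = 29
n1-2-3 (MAX): max(8, 87, -40) = 87
n1-2 (MIN): min(43, 29, 87) = 29
n1-3-1 (MAX): max(87, -51) = 87
n1-3-2 (MAX): max(11, 14) = 14
n1-3-3 (MAX): max(-39, -8, 77) = 77
n1-3 (MIN): min(87, 14, 77) = 14
n1 (MAX): max(51, 29, 14) = 51
n2-1-1 (MAX): max(86, 62, 42) = 86
n2-1-2 (MAX): max(39, -9, -84) = 39
n2-1-3 (MAX): max(44, 48) = 48
n2-1 (MIN): min(86, 39, 48) = 39
n2-2-1 (MAX): max(40, -37) = 40
n2-2-2 (MAX): max(-17, -19, 68) = 68
n2-2 (MIN): min(40, 68) = 40
n2-3-1 (MAX): max(70, -54) = 70
n2-3-2 (MAX): max(-93, 16, -50) = 16
n2-3 (MIN): min(70, 16) = 16
n2 (MAX): max(39, 40, 16) = 40
n3-1-1 (MAX): max(-13, -49, -2) = -2
n3-1-2 (MAX): max(95, 56) = 95
n3-1-3 (MAX): max(-83, -57, -25) = -25
n3-1 (MIN): min(-2, 95, -25) = -25
n3-2-1 (MAX): max(-63, 79) = 79
n3-2-2 (MAX): max(54, 18, 48) = 54
n3-2-3 (MAX): max(-12, 16) = 16
n3-2 (MIN): min(79, 54, 16) = 16
n3-3-1 (MAX): max(86, -55, -9) = 86
n3-3-2 (MAX): max(49, 58, 33, 63) = 63
n3-3 (MIN): min(86, 63) = 63
n3 (MAX): max(-25, 16, 63) = 63
n0 (MIN): min(51, 40, 63) = 40
MIN at n0 wants the lowest of {n1=51, n2=40, n3=63}, so chooses n2.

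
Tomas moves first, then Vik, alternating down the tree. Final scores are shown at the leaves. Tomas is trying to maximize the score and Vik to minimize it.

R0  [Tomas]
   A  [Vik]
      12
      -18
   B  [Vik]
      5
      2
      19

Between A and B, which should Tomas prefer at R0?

A (Vik): min(12, -18) = -18
B (Vik): min(5, 2, 19) = 2
Tomas prefers the higher value; A=-18, B=2. B is better since 2 > -18.

B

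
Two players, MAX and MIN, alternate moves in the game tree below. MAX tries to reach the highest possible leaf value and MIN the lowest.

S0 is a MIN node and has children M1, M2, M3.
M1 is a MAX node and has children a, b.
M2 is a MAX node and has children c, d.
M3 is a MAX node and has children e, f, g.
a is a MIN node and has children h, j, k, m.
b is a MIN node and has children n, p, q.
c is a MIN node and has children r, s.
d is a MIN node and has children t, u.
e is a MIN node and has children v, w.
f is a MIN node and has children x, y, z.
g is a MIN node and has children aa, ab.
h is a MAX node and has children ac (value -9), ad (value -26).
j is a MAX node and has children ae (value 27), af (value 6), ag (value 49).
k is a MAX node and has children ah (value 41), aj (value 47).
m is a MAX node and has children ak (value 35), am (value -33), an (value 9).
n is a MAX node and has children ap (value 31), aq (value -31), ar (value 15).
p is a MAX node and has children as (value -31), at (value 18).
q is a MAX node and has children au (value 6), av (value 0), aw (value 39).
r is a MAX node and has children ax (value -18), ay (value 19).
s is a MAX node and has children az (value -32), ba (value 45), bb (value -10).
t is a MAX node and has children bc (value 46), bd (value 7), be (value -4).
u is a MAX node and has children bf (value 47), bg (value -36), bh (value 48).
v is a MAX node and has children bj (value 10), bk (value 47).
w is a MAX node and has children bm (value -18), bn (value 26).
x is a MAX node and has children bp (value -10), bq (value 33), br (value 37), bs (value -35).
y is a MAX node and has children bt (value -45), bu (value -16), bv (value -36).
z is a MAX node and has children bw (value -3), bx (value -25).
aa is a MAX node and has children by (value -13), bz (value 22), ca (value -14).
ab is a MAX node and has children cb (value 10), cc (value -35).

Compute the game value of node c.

r (MAX): max(-18, 19) = 19
s (MAX): max(-32, 45, -10) = 45
c (MIN): min(19, 45) = 19

19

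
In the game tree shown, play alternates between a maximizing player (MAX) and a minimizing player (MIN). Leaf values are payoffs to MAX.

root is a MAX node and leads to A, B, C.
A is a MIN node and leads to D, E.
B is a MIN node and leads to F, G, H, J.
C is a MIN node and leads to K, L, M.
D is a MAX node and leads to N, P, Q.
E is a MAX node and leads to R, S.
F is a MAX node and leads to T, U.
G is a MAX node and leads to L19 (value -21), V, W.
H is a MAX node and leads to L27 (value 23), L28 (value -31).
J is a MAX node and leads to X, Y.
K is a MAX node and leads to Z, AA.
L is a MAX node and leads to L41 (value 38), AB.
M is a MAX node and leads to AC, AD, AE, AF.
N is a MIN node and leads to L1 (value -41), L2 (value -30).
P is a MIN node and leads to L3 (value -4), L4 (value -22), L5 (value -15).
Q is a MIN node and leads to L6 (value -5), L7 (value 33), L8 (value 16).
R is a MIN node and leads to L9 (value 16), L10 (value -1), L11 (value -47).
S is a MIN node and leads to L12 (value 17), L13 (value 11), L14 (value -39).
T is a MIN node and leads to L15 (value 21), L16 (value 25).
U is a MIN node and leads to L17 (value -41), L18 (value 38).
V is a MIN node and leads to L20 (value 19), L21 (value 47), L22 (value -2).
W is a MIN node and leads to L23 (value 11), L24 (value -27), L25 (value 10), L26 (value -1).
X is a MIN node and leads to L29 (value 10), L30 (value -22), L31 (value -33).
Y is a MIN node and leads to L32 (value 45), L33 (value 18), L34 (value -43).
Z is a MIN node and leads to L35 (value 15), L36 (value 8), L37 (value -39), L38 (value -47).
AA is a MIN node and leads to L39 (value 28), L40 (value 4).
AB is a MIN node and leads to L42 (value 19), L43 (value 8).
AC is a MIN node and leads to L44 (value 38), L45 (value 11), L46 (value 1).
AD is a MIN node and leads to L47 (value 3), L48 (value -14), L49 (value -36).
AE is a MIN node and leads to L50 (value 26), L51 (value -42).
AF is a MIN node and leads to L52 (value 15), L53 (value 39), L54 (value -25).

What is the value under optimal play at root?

1

N (MIN): min(-41, -30) = -41
P (MIN): min(-4, -22, -15) = -22
Q (MIN): min(-5, 33, 16) = -5
D (MAX): max(-41, -22, -5) = -5
R (MIN): min(16, -1, -47) = -47
S (MIN): min(17, 11, -39) = -39
E (MAX): max(-47, -39) = -39
A (MIN): min(-5, -39) = -39
T (MIN): min(21, 25) = 21
U (MIN): min(-41, 38) = -41
F (MAX): max(21, -41) = 21
V (MIN): min(19, 47, -2) = -2
W (MIN): min(11, -27, 10, -1) = -27
G (MAX): max(-21, -2, -27) = -2
H (MAX): max(23, -31) = 23
X (MIN): min(10, -22, -33) = -33
Y (MIN): min(45, 18, -43) = -43
J (MAX): max(-33, -43) = -33
B (MIN): min(21, -2, 23, -33) = -33
Z (MIN): min(15, 8, -39, -47) = -47
AA (MIN): min(28, 4) = 4
K (MAX): max(-47, 4) = 4
AB (MIN): min(19, 8) = 8
L (MAX): max(38, 8) = 38
AC (MIN): min(38, 11, 1) = 1
AD (MIN): min(3, -14, -36) = -36
AE (MIN): min(26, -42) = -42
AF (MIN): min(15, 39, -25) = -25
M (MAX): max(1, -36, -42, -25) = 1
C (MIN): min(4, 38, 1) = 1
root (MAX): max(-39, -33, 1) = 1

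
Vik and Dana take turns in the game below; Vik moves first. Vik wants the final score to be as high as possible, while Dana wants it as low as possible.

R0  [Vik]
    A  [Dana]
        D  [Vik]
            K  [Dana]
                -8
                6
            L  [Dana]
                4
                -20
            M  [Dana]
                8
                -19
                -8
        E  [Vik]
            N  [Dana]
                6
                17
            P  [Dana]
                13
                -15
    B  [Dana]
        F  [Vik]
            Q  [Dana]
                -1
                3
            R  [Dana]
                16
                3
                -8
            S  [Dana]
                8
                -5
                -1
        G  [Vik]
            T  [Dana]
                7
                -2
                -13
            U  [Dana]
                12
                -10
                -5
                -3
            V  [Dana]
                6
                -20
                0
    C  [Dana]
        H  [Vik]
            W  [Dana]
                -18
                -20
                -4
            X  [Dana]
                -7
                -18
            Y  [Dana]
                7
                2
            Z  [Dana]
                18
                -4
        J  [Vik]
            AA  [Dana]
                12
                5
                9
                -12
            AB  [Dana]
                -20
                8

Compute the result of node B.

Q (Dana): min(-1, 3) = -1
R (Dana): min(16, 3, -8) = -8
S (Dana): min(8, -5, -1) = -5
F (Vik): max(-1, -8, -5) = -1
T (Dana): min(7, -2, -13) = -13
U (Dana): min(12, -10, -5, -3) = -10
V (Dana): min(6, -20, 0) = -20
G (Vik): max(-13, -10, -20) = -10
B (Dana): min(-1, -10) = -10

-10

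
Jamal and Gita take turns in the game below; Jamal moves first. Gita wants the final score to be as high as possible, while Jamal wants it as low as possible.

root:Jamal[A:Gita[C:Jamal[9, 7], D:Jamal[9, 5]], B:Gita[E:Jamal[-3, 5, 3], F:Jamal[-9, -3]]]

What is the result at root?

-3

C (Jamal): min(9, 7) = 7
D (Jamal): min(9, 5) = 5
A (Gita): max(7, 5) = 7
E (Jamal): min(-3, 5, 3) = -3
F (Jamal): min(-9, -3) = -9
B (Gita): max(-3, -9) = -3
root (Jamal): min(7, -3) = -3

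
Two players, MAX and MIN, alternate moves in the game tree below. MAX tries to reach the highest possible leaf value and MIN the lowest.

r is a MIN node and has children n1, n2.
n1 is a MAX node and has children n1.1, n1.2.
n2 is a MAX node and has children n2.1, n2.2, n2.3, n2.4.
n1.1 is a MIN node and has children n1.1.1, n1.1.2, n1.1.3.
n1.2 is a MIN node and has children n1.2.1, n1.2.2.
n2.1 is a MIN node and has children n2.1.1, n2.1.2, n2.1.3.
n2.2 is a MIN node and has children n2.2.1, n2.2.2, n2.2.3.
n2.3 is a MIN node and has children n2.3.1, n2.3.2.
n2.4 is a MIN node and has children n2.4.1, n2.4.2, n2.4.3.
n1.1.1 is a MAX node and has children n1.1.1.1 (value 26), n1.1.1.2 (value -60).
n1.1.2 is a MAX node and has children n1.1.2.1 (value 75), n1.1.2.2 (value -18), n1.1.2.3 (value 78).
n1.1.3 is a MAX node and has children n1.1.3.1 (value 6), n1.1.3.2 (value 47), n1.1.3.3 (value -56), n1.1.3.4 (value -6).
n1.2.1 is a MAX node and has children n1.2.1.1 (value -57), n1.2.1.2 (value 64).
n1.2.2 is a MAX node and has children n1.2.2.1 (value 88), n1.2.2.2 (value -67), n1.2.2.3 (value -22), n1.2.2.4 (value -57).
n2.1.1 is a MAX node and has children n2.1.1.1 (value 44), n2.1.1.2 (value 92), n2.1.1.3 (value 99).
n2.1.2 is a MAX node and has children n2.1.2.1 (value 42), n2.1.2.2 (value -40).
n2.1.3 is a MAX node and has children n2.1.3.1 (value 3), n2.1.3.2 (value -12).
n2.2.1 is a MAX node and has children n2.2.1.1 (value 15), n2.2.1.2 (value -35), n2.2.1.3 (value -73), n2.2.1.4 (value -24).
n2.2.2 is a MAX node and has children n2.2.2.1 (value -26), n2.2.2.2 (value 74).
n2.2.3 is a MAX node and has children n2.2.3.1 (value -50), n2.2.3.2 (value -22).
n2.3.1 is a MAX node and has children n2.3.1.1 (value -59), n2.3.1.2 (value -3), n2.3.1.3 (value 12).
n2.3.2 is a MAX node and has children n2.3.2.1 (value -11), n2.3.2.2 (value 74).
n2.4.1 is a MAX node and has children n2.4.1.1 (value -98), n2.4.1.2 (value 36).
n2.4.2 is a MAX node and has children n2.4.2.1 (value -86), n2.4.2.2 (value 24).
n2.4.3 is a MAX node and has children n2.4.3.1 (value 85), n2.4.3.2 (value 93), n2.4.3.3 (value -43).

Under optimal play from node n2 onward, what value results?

n2.1.1 (MAX): max(44, 92, 99) = 99
n2.1.2 (MAX): max(42, -40) = 42
n2.1.3 (MAX): max(3, -12) = 3
n2.1 (MIN): min(99, 42, 3) = 3
n2.2.1 (MAX): max(15, -35, -73, -24) = 15
n2.2.2 (MAX): max(-26, 74) = 74
n2.2.3 (MAX): max(-50, -22) = -22
n2.2 (MIN): min(15, 74, -22) = -22
n2.3.1 (MAX): max(-59, -3, 12) = 12
n2.3.2 (MAX): max(-11, 74) = 74
n2.3 (MIN): min(12, 74) = 12
n2.4.1 (MAX): max(-98, 36) = 36
n2.4.2 (MAX): max(-86, 24) = 24
n2.4.3 (MAX): max(85, 93, -43) = 93
n2.4 (MIN): min(36, 24, 93) = 24
n2 (MAX): max(3, -22, 12, 24) = 24

24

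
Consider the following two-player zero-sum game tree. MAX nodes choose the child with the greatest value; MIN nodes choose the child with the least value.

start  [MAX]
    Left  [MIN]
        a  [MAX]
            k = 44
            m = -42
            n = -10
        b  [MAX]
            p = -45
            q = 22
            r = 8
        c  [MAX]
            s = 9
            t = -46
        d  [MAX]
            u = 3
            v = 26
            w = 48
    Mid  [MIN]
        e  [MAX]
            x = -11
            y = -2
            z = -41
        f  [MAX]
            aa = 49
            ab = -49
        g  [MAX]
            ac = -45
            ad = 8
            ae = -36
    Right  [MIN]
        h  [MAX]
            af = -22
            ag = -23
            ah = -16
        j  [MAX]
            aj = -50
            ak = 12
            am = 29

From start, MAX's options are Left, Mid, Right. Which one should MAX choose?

Left

a (MAX): max(44, -42, -10) = 44
b (MAX): max(-45, 22, 8) = 22
c (MAX): max(9, -46) = 9
d (MAX): max(3, 26, 48) = 48
Left (MIN): min(44, 22, 9, 48) = 9
e (MAX): max(-11, -2, -41) = -2
f (MAX): max(49, -49) = 49
g (MAX): max(-45, 8, -36) = 8
Mid (MIN): min(-2, 49, 8) = -2
h (MAX): max(-22, -23, -16) = -16
j (MAX): max(-50, 12, 29) = 29
Right (MIN): min(-16, 29) = -16
start (MAX): max(9, -2, -16) = 9
MAX at start wants the highest of {Left=9, Mid=-2, Right=-16}, so chooses Left.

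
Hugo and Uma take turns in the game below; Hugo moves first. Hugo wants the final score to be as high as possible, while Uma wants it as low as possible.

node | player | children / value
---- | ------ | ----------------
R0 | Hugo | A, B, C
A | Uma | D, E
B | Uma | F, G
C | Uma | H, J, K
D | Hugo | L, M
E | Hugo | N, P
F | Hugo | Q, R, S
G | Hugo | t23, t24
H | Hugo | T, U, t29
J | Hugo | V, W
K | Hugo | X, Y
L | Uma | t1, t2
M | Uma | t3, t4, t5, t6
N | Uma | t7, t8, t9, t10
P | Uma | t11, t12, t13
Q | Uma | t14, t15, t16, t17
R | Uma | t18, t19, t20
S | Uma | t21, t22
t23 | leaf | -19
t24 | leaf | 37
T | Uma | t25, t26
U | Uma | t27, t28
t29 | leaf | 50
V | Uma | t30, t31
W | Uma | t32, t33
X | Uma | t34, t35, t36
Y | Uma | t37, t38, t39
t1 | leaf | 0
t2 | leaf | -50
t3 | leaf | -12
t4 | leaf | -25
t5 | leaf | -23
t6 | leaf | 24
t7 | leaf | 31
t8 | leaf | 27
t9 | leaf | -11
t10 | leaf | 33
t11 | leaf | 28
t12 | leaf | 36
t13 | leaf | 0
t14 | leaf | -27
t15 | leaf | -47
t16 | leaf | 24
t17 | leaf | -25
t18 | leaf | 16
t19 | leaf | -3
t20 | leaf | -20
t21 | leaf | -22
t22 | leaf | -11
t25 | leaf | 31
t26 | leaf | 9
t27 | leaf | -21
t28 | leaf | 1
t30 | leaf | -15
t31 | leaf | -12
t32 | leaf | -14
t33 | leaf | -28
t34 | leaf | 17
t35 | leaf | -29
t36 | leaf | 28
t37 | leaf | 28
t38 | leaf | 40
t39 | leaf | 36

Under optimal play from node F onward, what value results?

Q (Uma): min(-27, -47, 24, -25) = -47
R (Uma): min(16, -3, -20) = -20
S (Uma): min(-22, -11) = -22
F (Hugo): max(-47, -20, -22) = -20

-20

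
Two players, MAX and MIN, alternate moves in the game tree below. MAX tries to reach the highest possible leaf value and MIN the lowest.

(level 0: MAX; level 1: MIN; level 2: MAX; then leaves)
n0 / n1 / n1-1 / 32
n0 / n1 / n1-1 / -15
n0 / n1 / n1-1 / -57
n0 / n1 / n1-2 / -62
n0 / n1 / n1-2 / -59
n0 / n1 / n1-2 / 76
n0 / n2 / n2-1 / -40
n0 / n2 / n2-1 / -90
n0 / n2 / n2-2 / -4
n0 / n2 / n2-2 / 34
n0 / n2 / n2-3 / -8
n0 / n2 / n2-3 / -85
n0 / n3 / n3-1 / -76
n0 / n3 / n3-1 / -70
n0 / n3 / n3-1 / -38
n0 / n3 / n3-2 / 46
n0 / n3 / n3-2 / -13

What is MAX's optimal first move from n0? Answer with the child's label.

n1-1 (MAX): max(32, -15, -57) = 32
n1-2 (MAX): max(-62, -59, 76) = 76
n1 (MIN): min(32, 76) = 32
n2-1 (MAX): max(-40, -90) = -40
n2-2 (MAX): max(-4, 34) = 34
n2-3 (MAX): max(-8, -85) = -8
n2 (MIN): min(-40, 34, -8) = -40
n3-1 (MAX): max(-76, -70, -38) = -38
n3-2 (MAX): max(46, -13) = 46
n3 (MIN): min(-38, 46) = -38
n0 (MAX): max(32, -40, -38) = 32
MAX at n0 wants the highest of {n1=32, n2=-40, n3=-38}, so chooses n1.

n1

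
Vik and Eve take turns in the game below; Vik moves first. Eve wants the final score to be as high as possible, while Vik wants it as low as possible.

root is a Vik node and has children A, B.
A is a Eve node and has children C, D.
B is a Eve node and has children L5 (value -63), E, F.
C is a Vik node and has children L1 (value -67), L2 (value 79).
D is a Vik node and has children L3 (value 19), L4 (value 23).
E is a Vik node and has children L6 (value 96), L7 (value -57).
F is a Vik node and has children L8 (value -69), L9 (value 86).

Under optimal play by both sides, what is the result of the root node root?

C (Vik): min(-67, 79) = -67
D (Vik): min(19, 23) = 19
A (Eve): max(-67, 19) = 19
E (Vik): min(96, -57) = -57
F (Vik): min(-69, 86) = -69
B (Eve): max(-63, -57, -69) = -57
root (Vik): min(19, -57) = -57

-57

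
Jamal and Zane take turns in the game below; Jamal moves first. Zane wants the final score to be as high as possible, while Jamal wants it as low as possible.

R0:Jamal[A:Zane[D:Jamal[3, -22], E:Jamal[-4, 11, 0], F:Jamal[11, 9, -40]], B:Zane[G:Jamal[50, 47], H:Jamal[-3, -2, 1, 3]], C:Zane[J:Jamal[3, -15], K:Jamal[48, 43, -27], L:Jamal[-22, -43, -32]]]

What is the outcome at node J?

-15

J (Jamal): min(3, -15) = -15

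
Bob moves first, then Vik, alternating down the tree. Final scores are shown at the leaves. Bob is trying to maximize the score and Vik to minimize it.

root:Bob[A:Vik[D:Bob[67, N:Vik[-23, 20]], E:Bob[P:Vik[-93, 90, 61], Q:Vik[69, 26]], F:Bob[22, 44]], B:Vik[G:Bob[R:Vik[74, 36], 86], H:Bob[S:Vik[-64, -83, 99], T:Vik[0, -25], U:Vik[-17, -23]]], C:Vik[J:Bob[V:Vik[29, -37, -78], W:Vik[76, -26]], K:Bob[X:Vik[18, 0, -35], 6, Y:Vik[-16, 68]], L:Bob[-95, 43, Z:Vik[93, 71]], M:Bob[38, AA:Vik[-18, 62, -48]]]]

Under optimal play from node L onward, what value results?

Z (Vik): min(93, 71) = 71
L (Bob): max(-95, 43, 71) = 71

71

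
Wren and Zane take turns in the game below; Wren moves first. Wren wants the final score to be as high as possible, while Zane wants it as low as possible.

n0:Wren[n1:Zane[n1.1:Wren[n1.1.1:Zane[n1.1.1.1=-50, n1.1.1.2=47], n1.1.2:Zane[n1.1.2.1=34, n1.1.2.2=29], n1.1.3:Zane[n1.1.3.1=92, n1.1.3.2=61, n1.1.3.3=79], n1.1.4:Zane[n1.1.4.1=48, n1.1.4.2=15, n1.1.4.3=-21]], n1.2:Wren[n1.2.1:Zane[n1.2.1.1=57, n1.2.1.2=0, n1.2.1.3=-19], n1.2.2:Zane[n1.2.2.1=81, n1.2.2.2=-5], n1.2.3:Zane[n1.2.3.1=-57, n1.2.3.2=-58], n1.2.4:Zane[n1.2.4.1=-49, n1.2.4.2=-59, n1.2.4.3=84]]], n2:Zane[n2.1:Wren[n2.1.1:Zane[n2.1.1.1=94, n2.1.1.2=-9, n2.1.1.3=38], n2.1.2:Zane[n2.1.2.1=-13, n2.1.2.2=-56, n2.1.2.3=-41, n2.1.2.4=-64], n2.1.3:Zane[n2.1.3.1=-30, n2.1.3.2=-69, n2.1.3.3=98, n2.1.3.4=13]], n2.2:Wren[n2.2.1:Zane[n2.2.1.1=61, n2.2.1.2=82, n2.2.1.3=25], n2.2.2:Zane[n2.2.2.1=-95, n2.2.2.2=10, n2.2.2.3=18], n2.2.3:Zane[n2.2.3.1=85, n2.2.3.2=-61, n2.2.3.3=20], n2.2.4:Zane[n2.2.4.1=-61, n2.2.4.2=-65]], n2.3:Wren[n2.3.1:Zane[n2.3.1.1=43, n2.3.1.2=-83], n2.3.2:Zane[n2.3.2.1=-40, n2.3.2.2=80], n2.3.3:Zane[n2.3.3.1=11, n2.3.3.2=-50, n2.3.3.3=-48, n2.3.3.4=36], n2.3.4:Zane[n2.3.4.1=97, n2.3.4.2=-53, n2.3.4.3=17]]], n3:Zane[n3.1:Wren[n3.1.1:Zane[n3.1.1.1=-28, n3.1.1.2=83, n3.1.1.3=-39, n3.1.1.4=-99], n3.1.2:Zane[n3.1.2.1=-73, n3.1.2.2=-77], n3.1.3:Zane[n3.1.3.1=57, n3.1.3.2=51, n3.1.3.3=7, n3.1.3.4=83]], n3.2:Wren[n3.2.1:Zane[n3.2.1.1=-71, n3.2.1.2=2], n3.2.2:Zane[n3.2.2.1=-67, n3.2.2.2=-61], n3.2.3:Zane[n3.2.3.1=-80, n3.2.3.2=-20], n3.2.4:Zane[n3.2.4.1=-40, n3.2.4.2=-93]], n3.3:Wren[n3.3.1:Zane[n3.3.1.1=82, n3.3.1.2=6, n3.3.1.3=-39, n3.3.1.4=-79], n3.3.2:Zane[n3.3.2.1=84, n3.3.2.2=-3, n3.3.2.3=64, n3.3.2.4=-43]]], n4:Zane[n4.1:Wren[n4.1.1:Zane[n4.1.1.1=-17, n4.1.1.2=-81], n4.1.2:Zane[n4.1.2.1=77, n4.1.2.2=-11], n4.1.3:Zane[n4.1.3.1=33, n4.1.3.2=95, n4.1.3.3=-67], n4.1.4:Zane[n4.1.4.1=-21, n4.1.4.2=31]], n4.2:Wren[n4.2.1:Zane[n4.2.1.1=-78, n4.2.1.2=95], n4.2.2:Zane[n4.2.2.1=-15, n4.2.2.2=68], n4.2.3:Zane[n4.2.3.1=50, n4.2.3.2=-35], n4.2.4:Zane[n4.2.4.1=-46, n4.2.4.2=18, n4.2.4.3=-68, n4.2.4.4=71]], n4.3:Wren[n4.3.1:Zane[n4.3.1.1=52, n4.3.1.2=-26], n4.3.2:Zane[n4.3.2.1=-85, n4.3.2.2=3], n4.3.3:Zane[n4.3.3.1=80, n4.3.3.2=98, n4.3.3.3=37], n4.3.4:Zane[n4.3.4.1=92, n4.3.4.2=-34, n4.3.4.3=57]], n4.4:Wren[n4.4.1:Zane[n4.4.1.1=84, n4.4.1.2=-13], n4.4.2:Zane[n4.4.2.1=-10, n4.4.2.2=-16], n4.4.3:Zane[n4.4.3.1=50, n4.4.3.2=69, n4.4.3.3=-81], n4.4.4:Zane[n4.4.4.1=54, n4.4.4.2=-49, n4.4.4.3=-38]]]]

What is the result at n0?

n1.1.1 (Zane): min(-50, 47) = -50
n1.1.2 (Zane): min(34, 29) = 29
n1.1.3 (Zane): min(92, 61, 79) = 61
n1.1.4 (Zane): min(48, 15, -21) = -21
n1.1 (Wren): max(-50, 29, 61, -21) = 61
n1.2.1 (Zane): min(57, 0, -19) = -19
n1.2.2 (Zane): min(81, -5) = -5
n1.2.3 (Zane): min(-57, -58) = -58
n1.2.4 (Zane): min(-49, -59, 84) = -59
n1.2 (Wren): max(-19, -5, -58, -59) = -5
n1 (Zane): min(61, -5) = -5
n2.1.1 (Zane): min(94, -9, 38) = -9
n2.1.2 (Zane): min(-13, -56, -41, -64) = -64
n2.1.3 (Zane): min(-30, -69, 98, 13) = -69
n2.1 (Wren): max(-9, -64, -69) = -9
n2.2.1 (Zane): min(61, 82, 25) = 25
n2.2.2 (Zane): min(-95, 10, 18) = -95
n2.2.3 (Zane): min(85, -61, 20) = -61
n2.2.4 (Zane): min(-61, -65) = -65
n2.2 (Wren): max(25, -95, -61, -65) = 25
n2.3.1 (Zane): min(43, -83) = -83
n2.3.2 (Zane): min(-40, 80) = -40
n2.3.3 (Zane): min(11, -50, -48, 36) = -50
n2.3.4 (Zane): min(97, -53, 17) = -53
n2.3 (Wren): max(-83, -40, -50, -53) = -40
n2 (Zane): min(-9, 25, -40) = -40
n3.1.1 (Zane): min(-28, 83, -39, -99) = -99
n3.1.2 (Zane): min(-73, -77) = -77
n3.1.3 (Zane): min(57, 51, 7, 83) = 7
n3.1 (Wren): max(-99, -77, 7) = 7
n3.2.1 (Zane): min(-71, 2) = -71
n3.2.2 (Zane): min(-67, -61) = -67
n3.2.3 (Zane): min(-80, -20) = -80
n3.2.4 (Zane): min(-40, -93) = -93
n3.2 (Wren): max(-71, -67, -80, -93) = -67
n3.3.1 (Zane): min(82, 6, -39, -79) = -79
n3.3.2 (Zane): min(84, -3, 64, -43) = -43
n3.3 (Wren): max(-79, -43) = -43
n3 (Zane): min(7, -67, -43) = -67
n4.1.1 (Zane): min(-17, -81) = -81
n4.1.2 (Zane): min(77, -11) = -11
n4.1.3 (Zane): min(33, 95, -67) = -67
n4.1.4 (Zane): min(-21, 31) = -21
n4.1 (Wren): max(-81, -11, -67, -21) = -11
n4.2.1 (Zane): min(-78, 95) = -78
n4.2.2 (Zane): min(-15, 68) = -15
n4.2.3 (Zane): min(50, -35) = -35
n4.2.4 (Zane): min(-46, 18, -68, 71) = -68
n4.2 (Wren): max(-78, -15, -35, -68) = -15
n4.3.1 (Zane): min(52, -26) = -26
n4.3.2 (Zane): min(-85, 3) = -85
n4.3.3 (Zane): min(80, 98, 37) = 37
n4.3.4 (Zane): min(92, -34, 57) = -34
n4.3 (Wren): max(-26, -85, 37, -34) = 37
n4.4.1 (Zane): min(84, -13) = -13
n4.4.2 (Zane): min(-10, -16) = -16
n4.4.3 (Zane): min(50, 69, -81) = -81
n4.4.4 (Zane): min(54, -49, -38) = -49
n4.4 (Wren): max(-13, -16, -81, -49) = -13
n4 (Zane): min(-11, -15, 37, -13) = -15
n0 (Wren): max(-5, -40, -67, -15) = -5

-5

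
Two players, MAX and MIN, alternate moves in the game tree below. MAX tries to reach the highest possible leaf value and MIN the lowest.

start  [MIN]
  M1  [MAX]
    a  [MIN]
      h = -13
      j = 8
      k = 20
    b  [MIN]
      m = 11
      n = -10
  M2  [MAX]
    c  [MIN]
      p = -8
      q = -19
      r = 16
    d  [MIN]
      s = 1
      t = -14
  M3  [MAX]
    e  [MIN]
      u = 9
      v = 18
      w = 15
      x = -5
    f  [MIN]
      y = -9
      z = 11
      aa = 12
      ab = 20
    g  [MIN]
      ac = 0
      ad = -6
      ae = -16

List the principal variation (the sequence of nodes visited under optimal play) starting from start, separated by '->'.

a (MIN): min(-13, 8, 20) = -13
b (MIN): min(11, -10) = -10
M1 (MAX): max(-13, -10) = -10
c (MIN): min(-8, -19, 16) = -19
d (MIN): min(1, -14) = -14
M2 (MAX): max(-19, -14) = -14
e (MIN): min(9, 18, 15, -5) = -5
f (MIN): min(-9, 11, 12, 20) = -9
g (MIN): min(0, -6, -16) = -16
M3 (MAX): max(-5, -9, -16) = -5
start (MIN): min(-10, -14, -5) = -14
At start, MIN picks M2 (lowest: -14).
At M2, MAX picks d (highest: -14).
At d, MIN picks t (lowest: -14).
Terminal value -14.

start -> M2 -> d -> t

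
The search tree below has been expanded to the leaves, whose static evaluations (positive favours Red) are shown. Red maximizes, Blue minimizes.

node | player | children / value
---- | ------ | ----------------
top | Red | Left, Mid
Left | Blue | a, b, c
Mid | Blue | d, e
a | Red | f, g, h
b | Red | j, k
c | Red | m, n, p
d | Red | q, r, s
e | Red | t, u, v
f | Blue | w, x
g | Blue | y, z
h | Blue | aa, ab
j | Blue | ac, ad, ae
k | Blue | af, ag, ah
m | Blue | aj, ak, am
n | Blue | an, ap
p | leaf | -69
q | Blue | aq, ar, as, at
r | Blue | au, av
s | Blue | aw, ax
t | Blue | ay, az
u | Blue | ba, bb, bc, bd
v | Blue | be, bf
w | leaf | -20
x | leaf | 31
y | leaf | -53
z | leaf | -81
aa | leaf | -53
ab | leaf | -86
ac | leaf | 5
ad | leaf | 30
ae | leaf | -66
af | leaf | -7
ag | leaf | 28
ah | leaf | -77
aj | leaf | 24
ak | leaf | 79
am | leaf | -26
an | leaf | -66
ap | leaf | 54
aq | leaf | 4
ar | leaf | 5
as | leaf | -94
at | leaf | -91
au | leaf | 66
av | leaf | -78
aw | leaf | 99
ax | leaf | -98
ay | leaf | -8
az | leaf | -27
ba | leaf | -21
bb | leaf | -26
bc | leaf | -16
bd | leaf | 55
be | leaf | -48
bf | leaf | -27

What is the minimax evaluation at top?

-66

f (Blue): min(-20, 31) = -20
g (Blue): min(-53, -81) = -81
h (Blue): min(-53, -86) = -86
a (Red): max(-20, -81, -86) = -20
j (Blue): min(5, 30, -66) = -66
k (Blue): min(-7, 28, -77) = -77
b (Red): max(-66, -77) = -66
m (Blue): min(24, 79, -26) = -26
n (Blue): min(-66, 54) = -66
c (Red): max(-26, -66, -69) = -26
Left (Blue): min(-20, -66, -26) = -66
q (Blue): min(4, 5, -94, -91) = -94
r (Blue): min(66, -78) = -78
s (Blue): min(99, -98) = -98
d (Red): max(-94, -78, -98) = -78
t (Blue): min(-8, -27) = -27
u (Blue): min(-21, -26, -16, 55) = -26
v (Blue): min(-48, -27) = -48
e (Red): max(-27, -26, -48) = -26
Mid (Blue): min(-78, -26) = -78
top (Red): max(-66, -78) = -66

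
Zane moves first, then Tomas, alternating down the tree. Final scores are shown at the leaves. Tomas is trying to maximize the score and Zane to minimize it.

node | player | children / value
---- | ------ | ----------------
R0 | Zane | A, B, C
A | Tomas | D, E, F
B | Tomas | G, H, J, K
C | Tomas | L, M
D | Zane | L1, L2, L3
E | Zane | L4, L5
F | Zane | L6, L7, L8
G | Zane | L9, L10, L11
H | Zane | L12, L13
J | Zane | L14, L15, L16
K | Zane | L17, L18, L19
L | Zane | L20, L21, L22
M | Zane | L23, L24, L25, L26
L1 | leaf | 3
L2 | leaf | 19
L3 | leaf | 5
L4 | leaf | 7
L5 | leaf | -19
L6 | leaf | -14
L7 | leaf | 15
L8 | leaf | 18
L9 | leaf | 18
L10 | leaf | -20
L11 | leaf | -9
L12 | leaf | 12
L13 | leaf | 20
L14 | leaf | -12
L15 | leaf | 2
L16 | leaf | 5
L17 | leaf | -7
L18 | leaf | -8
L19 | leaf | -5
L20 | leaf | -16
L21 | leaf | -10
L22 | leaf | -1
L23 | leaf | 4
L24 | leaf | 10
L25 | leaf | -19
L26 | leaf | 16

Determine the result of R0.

-16

D (Zane): min(3, 19, 5) = 3
E (Zane): min(7, -19) = -19
F (Zane): min(-14, 15, 18) = -14
A (Tomas): max(3, -19, -14) = 3
G (Zane): min(18, -20, -9) = -20
H (Zane): min(12, 20) = 12
J (Zane): min(-12, 2, 5) = -12
K (Zane): min(-7, -8, -5) = -8
B (Tomas): max(-20, 12, -12, -8) = 12
L (Zane): min(-16, -10, -1) = -16
M (Zane): min(4, 10, -19, 16) = -19
C (Tomas): max(-16, -19) = -16
R0 (Zane): min(3, 12, -16) = -16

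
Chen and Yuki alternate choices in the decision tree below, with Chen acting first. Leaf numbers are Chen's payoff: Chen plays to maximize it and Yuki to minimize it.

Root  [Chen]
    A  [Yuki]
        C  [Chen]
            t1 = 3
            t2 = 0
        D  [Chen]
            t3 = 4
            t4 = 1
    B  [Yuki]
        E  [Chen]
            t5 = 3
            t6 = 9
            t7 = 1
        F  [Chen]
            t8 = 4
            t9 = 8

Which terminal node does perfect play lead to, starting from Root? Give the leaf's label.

t9

C (Chen): max(3, 0) = 3
D (Chen): max(4, 1) = 4
A (Yuki): min(3, 4) = 3
E (Chen): max(3, 9, 1) = 9
F (Chen): max(4, 8) = 8
B (Yuki): min(9, 8) = 8
Root (Chen): max(3, 8) = 8
At Root, Chen picks B (highest: 8).
At B, Yuki picks F (lowest: 8).
At F, Chen picks t9 (highest: 8).
Terminal value 8.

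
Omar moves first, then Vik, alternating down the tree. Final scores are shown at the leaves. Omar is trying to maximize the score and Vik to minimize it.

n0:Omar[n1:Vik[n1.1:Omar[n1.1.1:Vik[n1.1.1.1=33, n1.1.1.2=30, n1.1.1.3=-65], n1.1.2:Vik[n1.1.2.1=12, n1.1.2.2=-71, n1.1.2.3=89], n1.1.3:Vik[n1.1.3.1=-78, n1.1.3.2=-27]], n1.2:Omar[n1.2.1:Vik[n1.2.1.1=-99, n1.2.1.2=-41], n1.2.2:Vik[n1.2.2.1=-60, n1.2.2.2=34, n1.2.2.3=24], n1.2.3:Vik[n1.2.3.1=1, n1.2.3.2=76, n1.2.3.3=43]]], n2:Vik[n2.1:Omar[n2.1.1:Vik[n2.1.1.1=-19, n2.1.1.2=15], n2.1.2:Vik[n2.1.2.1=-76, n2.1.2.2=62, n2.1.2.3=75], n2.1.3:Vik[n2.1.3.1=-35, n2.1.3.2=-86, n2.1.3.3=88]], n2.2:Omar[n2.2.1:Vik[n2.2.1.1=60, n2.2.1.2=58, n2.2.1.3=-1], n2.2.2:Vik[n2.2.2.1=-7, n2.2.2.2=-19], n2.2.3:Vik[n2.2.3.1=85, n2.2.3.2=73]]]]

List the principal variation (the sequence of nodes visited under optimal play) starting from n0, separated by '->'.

n1.1.1 (Vik): min(33, 30, -65) = -65
n1.1.2 (Vik): min(12, -71, 89) = -71
n1.1.3 (Vik): min(-78, -27) = -78
n1.1 (Omar): max(-65, -71, -78) = -65
n1.2.1 (Vik): min(-99, -41) = -99
n1.2.2 (Vik): min(-60, 34, 24) = -60
n1.2.3 (Vik): min(1, 76, 43) = 1
n1.2 (Omar): max(-99, -60, 1) = 1
n1 (Vik): min(-65, 1) = -65
n2.1.1 (Vik): min(-19, 15) = -19
n2.1.2 (Vik): min(-76, 62, 75) = -76
n2.1.3 (Vik): min(-35, -86, 88) = -86
n2.1 (Omar): max(-19, -76, -86) = -19
n2.2.1 (Vik): min(60, 58, -1) = -1
n2.2.2 (Vik): min(-7, -19) = -19
n2.2.3 (Vik): min(85, 73) = 73
n2.2 (Omar): max(-1, -19, 73) = 73
n2 (Vik): min(-19, 73) = -19
n0 (Omar): max(-65, -19) = -19
At n0, Omar picks n2 (highest: -19).
At n2, Vik picks n2.1 (lowest: -19).
At n2.1, Omar picks n2.1.1 (highest: -19).
At n2.1.1, Vik picks n2.1.1.1 (lowest: -19).
Terminal value -19.

n0 -> n2 -> n2.1 -> n2.1.1 -> n2.1.1.1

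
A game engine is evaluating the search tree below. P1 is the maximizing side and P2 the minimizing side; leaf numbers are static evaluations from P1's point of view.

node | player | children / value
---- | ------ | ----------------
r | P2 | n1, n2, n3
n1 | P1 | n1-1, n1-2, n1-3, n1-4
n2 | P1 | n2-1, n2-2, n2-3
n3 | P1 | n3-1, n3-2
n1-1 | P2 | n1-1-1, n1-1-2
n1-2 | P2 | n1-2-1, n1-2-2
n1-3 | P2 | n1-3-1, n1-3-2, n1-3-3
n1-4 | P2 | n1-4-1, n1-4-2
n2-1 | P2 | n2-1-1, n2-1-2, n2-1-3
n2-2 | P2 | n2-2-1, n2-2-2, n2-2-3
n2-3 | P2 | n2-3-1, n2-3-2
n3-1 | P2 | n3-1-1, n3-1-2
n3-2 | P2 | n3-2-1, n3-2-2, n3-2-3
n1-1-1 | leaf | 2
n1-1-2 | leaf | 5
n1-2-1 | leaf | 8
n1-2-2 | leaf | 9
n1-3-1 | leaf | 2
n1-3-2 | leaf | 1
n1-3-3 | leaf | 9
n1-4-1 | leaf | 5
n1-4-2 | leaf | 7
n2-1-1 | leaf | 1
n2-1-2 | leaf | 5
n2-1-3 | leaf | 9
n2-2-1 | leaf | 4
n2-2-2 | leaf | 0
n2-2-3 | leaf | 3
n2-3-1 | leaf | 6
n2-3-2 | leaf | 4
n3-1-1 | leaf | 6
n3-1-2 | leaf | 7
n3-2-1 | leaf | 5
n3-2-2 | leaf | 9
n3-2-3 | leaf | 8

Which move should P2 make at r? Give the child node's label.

n2

n1-1 (P2): min(2, 5) = 2
n1-2 (P2): min(8, 9) = 8
n1-3 (P2): min(2, 1, 9) = 1
n1-4 (P2): min(5, 7) = 5
n1 (P1): max(2, 8, 1, 5) = 8
n2-1 (P2): min(1, 5, 9) = 1
n2-2 (P2): min(4, 0, 3) = 0
n2-3 (P2): min(6, 4) = 4
n2 (P1): max(1, 0, 4) = 4
n3-1 (P2): min(6, 7) = 6
n3-2 (P2): min(5, 9, 8) = 5
n3 (P1): max(6, 5) = 6
r (P2): min(8, 4, 6) = 4
P2 at r wants the lowest of {n1=8, n2=4, n3=6}, so chooses n2.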